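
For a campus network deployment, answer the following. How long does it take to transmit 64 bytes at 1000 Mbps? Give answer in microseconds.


Given: packet = 64 bytes, bandwidth = 1000 Mbps
Packet in bits = 64 * 8 = 512 bits
Bandwidth = 1000 * 10^6 = 1000000000 bps
Time = 512 / 1000000000 seconds
Time in us = 512 * 10^6 / 1000000000 = 0.512

0.512


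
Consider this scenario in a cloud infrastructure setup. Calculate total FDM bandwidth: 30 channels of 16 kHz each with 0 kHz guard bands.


Given: 30 channels, 16 kHz each, guard = 0 kHz
Channel bandwidth = 30 * 16 = 480 kHz
Guard bands = 29 gaps * 0 kHz = 0 kHz
Total = 480 + 0 = 480 kHz

480


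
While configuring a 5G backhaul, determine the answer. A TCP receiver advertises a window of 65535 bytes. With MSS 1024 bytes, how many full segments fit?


Given: RWND = 65535 bytes, MSS = 1024 bytes
Full segments = floor(RWND / MSS)
Full segments = floor(65535 / 1024)
Full segments = floor(63.999) = 63

63


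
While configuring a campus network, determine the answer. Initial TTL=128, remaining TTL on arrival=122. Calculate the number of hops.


Given: initial TTL = 128, received TTL = 122
Hops = initial TTL - received TTL
Hops = 128 - 122 = 6

6


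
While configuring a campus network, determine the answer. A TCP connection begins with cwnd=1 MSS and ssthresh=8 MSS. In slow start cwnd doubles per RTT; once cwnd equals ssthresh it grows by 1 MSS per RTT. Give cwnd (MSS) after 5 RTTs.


RTT 0: cwnd = 1 MSS (initial)
RTT 1: cwnd = 2 MSS (slow start, doubled)
RTT 2: cwnd = 4 MSS (slow start, doubled)
RTT 3: cwnd = 8 MSS (slow start, doubled)
RTT 4: cwnd = 9 MSS (congestion avoidance, +1)
RTT 5: cwnd = 10 MSS (congestion avoidance, +1)

10


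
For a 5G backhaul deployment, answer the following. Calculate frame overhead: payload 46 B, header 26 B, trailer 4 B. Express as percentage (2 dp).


Given: payload = 46 B, header = 26 B, trailer = 4 B
Overhead bytes = header + trailer = 26 + 4 = 30
Total frame = payload + overhead = 46 + 30 = 76
Overhead % = 30 / 76 * 100 = 39.4737% -> 39.47% (2 dp)

39.47


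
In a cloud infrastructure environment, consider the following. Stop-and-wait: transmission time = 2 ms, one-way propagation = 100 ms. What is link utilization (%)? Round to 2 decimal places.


Given: Ttrans = 2 ms, Tprop = 100 ms
RTT = 2 * Tprop = 2 * 100 = 200 ms
U = Ttrans / (Ttrans + RTT)
U = 2 / (2 + 200)
U = 2 / 202 = 0.009901
U% = 0.99%

0.99


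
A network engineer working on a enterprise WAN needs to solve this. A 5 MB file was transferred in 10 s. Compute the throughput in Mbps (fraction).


Given: file = 5 MB, time = 10 s
File in Mb = 5 * 8 = 40 Mb
Throughput = 40 / 10 Mbps
Throughput = 4 Mbps

4


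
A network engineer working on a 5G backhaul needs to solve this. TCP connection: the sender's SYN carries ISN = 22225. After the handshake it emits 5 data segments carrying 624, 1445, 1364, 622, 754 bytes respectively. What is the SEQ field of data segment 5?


The SYN occupies sequence number ISN = 22225, so the first data byte is ISN + 1 = 22226.
SEQ of data segment i = (ISN + 1) + sum of payload sizes of segments 1..i-1.
Segment 1: SEQ = 22226, payload = 624 bytes
Segment 2: SEQ = 22850, payload = 1445 bytes
Segment 3: SEQ = 24295, payload = 1364 bytes
Segment 4: SEQ = 25659, payload = 622 bytes
Segment 5: SEQ = 26281, payload = 754 bytes
SEQ of segment 5 = 22226 + 624 + 1445 + 1364 + 622 = 26281

26281


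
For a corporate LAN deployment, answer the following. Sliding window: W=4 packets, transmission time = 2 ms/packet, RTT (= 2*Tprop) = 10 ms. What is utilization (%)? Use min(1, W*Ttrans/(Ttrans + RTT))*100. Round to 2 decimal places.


Given: W = 4, Ttrans = 2 ms, RTT = 10 ms (= 2 * Tprop, Tprop = 5 ms)
Cycle time = Ttrans + RTT = 2 + 10 = 12 ms (first packet sent until its ACK returns)
W * Ttrans = 4 * 2 = 8 ms of sending per cycle
W * Ttrans / (Ttrans + RTT) = 8 / 12 = 0.666667
U = min(1, 0.666667) = 0.666667
U% = 66.67%

66.67


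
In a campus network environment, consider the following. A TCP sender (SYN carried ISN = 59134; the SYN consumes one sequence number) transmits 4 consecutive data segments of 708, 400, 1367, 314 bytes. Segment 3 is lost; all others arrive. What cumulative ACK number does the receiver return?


SYN uses sequence number 59134; first data byte = ISN + 1 = 59135.
Segment 1: SEQ = 59135, len = 708 B, covers [59135, 59842]
Segment 2: SEQ = 59843, len = 400 B, covers [59843, 60242]
Segment 3: SEQ = 60243, len = 1367 B, covers [60243, 61609] [LOST]
Segment 4: SEQ = 61610, len = 314 B, covers [61610, 61923]
In-order data received: bytes [59135, 60242] (segments 1..2).
Segment 3 missing -> gap begins at byte 60243; later segments buffered out of order.
Cumulative ACK = next expected in-order byte = 59135 + 708 + 400 = 60243

60243


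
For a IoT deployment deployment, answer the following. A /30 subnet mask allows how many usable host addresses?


Given: subnet mask /30
Host bits = 32 - 30 = 2
Total addresses = 2^2 = 4
Usable hosts = 4 - 2 (network + broadcast) = 2

2


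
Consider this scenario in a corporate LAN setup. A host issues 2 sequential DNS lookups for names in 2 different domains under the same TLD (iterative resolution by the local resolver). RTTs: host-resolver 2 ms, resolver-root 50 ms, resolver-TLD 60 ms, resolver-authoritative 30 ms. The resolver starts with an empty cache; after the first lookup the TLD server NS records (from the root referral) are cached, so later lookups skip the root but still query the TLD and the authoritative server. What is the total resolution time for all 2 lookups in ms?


Lookup 1 (cold cache): local + root + TLD + auth = 2 + 50 + 60 + 30 = 142 ms
Lookups 2..2 (TLD NS cached -> skip root; new domain -> still ask TLD and auth): local + TLD + auth = 2 + 60 + 30 = 92 ms each
Remaining 1 lookups: 1 * 92 = 92 ms
Total = 142 + 92 = 234 ms

234


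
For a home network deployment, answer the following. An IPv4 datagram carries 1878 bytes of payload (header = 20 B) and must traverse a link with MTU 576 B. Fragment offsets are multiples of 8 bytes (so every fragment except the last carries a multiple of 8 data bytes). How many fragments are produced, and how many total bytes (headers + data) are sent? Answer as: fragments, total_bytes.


Max data per non-final fragment = floor((MTU - header)/8)*8 = floor((576 - 20)/8)*8 = floor(556/8)*8 = 552 B
Final fragment needs no 8-byte alignment: it can carry up to MTU - header = 556 B
Non-final fragments needed = ceil((payload - 556) / 552) = ceil(1322/552) = ceil(2.3949) = 3
Number of fragments = 3 + 1 = 4
Fragment sizes (data): 3 * 552 B + 222 B (last, 222 <= 556 OK)
Total bytes sent = payload + n_frags * header = 1878 + 4*20 = 1878 + 80 = 1958 B

4, 1958


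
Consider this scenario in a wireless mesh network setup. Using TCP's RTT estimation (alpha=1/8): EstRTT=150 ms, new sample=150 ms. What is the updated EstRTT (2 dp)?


Given: EstRTT = 150 ms, SampleRTT = 150 ms, alpha = 1/8
New EstRTT = (1 - alpha) * EstRTT + alpha * SampleRTT
(7/8) * 150 = 131.25
(1/8) * 150 = 18.75
New EstRTT = 131.25 + 18.75 = 150 ms -> 150.00 ms (2 dp)

150.00


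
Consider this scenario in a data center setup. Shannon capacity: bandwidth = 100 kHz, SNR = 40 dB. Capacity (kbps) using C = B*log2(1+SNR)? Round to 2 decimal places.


Given: B = 100 kHz, SNR = 40 dB
SNR linear = 10^(40/10) = 10000
1 + SNR = 10001
log2(10001) = 13.2878566418
C = 100 * 1000 * 13.2878566418 = 1328785.6642 bps
C = 1328.785664 kbps -> 1328.79 kbps (2 dp)

1328.79


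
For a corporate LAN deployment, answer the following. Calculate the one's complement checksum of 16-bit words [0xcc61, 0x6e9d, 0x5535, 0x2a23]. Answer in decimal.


Given words: [0xcc61, 0x6e9d, 0x5535, 0x2a23]
Step 1: Sum all words
Raw sum = 52321 + 28317 + 21813 + 10787 = 113238
Step 2: Fold carry: (47702 + 1) = 47703
One's complement = ~47703 & 0xFFFF = 17832

17832


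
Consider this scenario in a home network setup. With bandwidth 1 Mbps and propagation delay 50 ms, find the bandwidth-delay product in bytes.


Given: bandwidth = 1 Mbps, delay = 50 ms
BDP in bits = 1 * 10^6 * 50 / 1000
BDP in bits = 50000
BDP in bytes = 50000 / 8 = 6250

6250


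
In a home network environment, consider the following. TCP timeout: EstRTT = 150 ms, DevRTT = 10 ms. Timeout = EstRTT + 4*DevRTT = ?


Given: EstRTT = 150 ms, DevRTT = 10 ms
Timeout = EstRTT + 4 * DevRTT
4 * DevRTT = 4 * 10 = 40
Timeout = 150 + 40 = 190 ms

190


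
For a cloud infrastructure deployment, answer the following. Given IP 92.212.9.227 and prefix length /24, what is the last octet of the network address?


Given: IP = 92.212.9.227, prefix = /24
Subnet mask = 255.255.255.0
Last octet of IP: 227
Last octet of mask: 0
Network last octet = 227 AND 0 = 0

0


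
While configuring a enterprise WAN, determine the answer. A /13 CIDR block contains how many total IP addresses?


Given: CIDR prefix /13
Host bits = 32 - 13 = 19
Total addresses = 2^19 = 524288

524288


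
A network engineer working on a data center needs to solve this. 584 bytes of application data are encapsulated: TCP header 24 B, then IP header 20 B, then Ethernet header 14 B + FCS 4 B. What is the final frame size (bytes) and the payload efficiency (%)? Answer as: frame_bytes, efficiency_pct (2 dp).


TCP segment = 584 + 24 = 608 B
IP packet = 608 + 20 = 628 B
Ethernet frame = 628 + 14 + 4 = 646 B
Efficiency = app / frame = 584 / 646 = 0.904025 = 90.4025% -> 90.40% (2 dp)

646, 90.40


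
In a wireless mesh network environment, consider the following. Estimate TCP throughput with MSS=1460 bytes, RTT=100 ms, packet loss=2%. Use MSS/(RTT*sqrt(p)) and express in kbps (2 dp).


Given: MSS = 1460 bytes, RTT = 100 ms, loss = 2%
RTT in seconds = 100 / 1000 = 0.1
Loss rate = 2% = 0.02
sqrt(loss) = sqrt(0.02) = 0.141421356237
Throughput (bytes/s) = 1460 / (0.1 * 0.141421356237) = 103237.5901
Throughput (kbps) = 103237.5901 * 8 / 1000 = 825.900720 -> 825.90 kbps (2 dp)

825.90


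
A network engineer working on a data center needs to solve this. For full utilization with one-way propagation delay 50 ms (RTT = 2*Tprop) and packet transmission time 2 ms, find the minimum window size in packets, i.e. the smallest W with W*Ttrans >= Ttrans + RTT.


Given: Ttrans = 2 ms, RTT = 100 ms (= 2 * Tprop, Tprop = 50 ms)
Time until first ACK returns = Ttrans + RTT = 2 + 100 = 102 ms
Need W * Ttrans >= Ttrans + RTT  ->  W >= (Ttrans + RTT) / Ttrans
(Ttrans + RTT) / Ttrans = 102 / 2 = 51
W_min = ceil(51) = 51

51


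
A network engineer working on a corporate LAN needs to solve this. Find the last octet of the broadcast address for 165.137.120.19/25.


Given: IP = 165.137.120.19, prefix = /25
Host bits = 32 - 25 = 7
Network last octet = 19 AND mask = 0
Host part size = 2^7 - 1 = 127
Broadcast last octet = 0 OR 127 = 127

127


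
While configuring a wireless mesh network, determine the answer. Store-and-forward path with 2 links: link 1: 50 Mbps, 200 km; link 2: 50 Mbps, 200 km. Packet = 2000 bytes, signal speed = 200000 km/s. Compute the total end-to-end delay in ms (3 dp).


Packet = 2000 bytes = 16000 bits. Store-and-forward: sum (t_trans + t_prop) per link.
Link 1: t_trans = 16000/(50*10^6) s = 0.3200 ms; t_prop = 200/200000 s = 1.0000 ms; subtotal = 1.3200 ms
Link 2: t_trans = 16000/(50*10^6) s = 0.3200 ms; t_prop = 200/200000 s = 1.0000 ms; subtotal = 1.3200 ms
End-to-end = 1.3200 + 1.3200 = 2.6400 ms -> 2.640 ms (3 dp)

2.640


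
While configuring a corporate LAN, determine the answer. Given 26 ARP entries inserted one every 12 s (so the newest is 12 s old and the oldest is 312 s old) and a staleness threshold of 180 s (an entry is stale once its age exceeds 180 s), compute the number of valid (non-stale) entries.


Ages are k * 312/26 s for k = 1..26 (spacing = 12.0000 s).
Entry k is valid iff k * 312/26 <= 180 iff k <= 26 * 180 / 312 = 15.0000
n_valid = floor(15.0000) = 15
(n_stale = 26 - 15 = 11)

15


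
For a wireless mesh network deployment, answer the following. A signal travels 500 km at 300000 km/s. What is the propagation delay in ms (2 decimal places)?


Given: distance = 500 km, speed = 300000 km/s
Delay = distance / speed = 500 / 300000 seconds
Delay in ms = 500 * 1000 / 300000
Delay = 1.6667 ms
Rounded to 2 dp = 1.67 ms

1.67


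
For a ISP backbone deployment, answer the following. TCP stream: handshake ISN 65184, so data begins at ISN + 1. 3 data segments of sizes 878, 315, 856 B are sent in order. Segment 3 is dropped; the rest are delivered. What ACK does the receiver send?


SYN uses sequence number 65184; first data byte = ISN + 1 = 65185.
Segment 1: SEQ = 65185, len = 878 B, covers [65185, 66062]
Segment 2: SEQ = 66063, len = 315 B, covers [66063, 66377]
Segment 3: SEQ = 66378, len = 856 B, covers [66378, 67233] [LOST]
In-order data received: bytes [65185, 66377] (segments 1..2).
Segment 3 missing -> gap begins at byte 66378.
Cumulative ACK = next expected in-order byte = 65185 + 878 + 315 = 66378

66378


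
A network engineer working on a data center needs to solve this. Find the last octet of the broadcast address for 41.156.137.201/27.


Given: IP = 41.156.137.201, prefix = /27
Host bits = 32 - 27 = 5
Network last octet = 201 AND mask = 192
Host part size = 2^5 - 1 = 31
Broadcast last octet = 192 OR 31 = 223

223


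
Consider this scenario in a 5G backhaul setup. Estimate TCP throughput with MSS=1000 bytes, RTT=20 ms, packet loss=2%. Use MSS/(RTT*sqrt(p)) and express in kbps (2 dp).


Given: MSS = 1000 bytes, RTT = 20 ms, loss = 2%
RTT in seconds = 20 / 1000 = 0.02
Loss rate = 2% = 0.02
sqrt(loss) = sqrt(0.02) = 0.141421356237
Throughput (bytes/s) = 1000 / (0.02 * 0.141421356237) = 353553.3906
Throughput (kbps) = 353553.3906 * 8 / 1000 = 2828.427125 -> 2828.43 kbps (2 dp)

2828.43


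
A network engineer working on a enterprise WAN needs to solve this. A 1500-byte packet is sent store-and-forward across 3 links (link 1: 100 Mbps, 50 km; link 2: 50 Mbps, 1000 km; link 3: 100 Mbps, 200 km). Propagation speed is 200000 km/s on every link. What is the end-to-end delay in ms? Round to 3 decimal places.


Packet = 1500 bytes = 12000 bits. Store-and-forward: sum (t_trans + t_prop) per link.
Link 1: t_trans = 12000/(100*10^6) s = 0.1200 ms; t_prop = 50/200000 s = 0.2500 ms; subtotal = 0.3700 ms
Link 2: t_trans = 12000/(50*10^6) s = 0.2400 ms; t_prop = 1000/200000 s = 5.0000 ms; subtotal = 5.2400 ms
Link 3: t_trans = 12000/(100*10^6) s = 0.1200 ms; t_prop = 200/200000 s = 1.0000 ms; subtotal = 1.1200 ms
End-to-end = 0.3700 + 5.2400 + 1.1200 = 6.7300 ms -> 6.730 ms (3 dp)

6.730


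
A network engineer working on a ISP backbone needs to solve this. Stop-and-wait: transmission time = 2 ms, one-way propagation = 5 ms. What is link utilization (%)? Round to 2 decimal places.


Given: Ttrans = 2 ms, Tprop = 5 ms
RTT = 2 * Tprop = 2 * 5 = 10 ms
U = Ttrans / (Ttrans + RTT)
U = 2 / (2 + 10)
U = 2 / 12 = 0.166667
U% = 16.67%

16.67


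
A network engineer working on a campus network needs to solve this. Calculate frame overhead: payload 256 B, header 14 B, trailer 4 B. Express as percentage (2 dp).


Given: payload = 256 B, header = 14 B, trailer = 4 B
Overhead bytes = header + trailer = 14 + 4 = 18
Total frame = payload + overhead = 256 + 18 = 274
Overhead % = 18 / 274 * 100 = 6.5693% -> 6.57% (2 dp)

6.57


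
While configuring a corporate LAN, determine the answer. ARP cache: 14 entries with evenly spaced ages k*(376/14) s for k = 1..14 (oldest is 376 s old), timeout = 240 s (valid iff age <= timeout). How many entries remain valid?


Ages are k * 376/14 s for k = 1..14 (spacing = 26.8571 s).
Entry k is valid iff k * 376/14 <= 240 iff k <= 14 * 240 / 376 = 8.9362
n_valid = floor(8.9362) = 8
(n_stale = 14 - 8 = 6)

8


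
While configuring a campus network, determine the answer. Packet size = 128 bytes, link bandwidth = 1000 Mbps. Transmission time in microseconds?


Given: packet = 128 bytes, bandwidth = 1000 Mbps
Packet in bits = 128 * 8 = 1024 bits
Bandwidth = 1000 * 10^6 = 1000000000 bps
Time = 1024 / 1000000000 seconds
Time in us = 1024 * 10^6 / 1000000000 = 1.024

1.024


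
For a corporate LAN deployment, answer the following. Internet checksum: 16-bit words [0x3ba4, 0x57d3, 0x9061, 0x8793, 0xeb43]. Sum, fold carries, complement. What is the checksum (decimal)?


Given words: [0x3ba4, 0x57d3, 0x9061, 0x8793, 0xeb43]
Step 1: Sum all words
Raw sum = 15268 + 22483 + 36961 + 34707 + 60227 = 169646
Step 2: Fold carry: (38574 + 2) = 38576
One's complement = ~38576 & 0xFFFF = 26959

26959


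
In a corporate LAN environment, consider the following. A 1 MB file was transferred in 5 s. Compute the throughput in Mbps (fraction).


Given: file = 1 MB, time = 5 s
File in Mb = 1 * 8 = 8 Mb
Throughput = 8 / 5 Mbps
Throughput = 8/5 Mbps

8/5


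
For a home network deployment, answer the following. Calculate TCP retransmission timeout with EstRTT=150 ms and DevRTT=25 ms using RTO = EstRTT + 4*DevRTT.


Given: EstRTT = 150 ms, DevRTT = 25 ms
Timeout = EstRTT + 4 * DevRTT
4 * DevRTT = 4 * 25 = 100
Timeout = 150 + 100 = 250 ms

250


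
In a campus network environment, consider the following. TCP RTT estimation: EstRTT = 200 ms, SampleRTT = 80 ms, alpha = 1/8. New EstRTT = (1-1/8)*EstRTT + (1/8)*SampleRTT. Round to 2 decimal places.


Given: EstRTT = 200 ms, SampleRTT = 80 ms, alpha = 1/8
New EstRTT = (1 - alpha) * EstRTT + alpha * SampleRTT
(7/8) * 200 = 175
(1/8) * 80 = 10
New EstRTT = 175 + 10 = 185 ms -> 185.00 ms (2 dp)

185.00


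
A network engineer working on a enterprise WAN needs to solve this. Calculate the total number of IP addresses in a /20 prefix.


Given: CIDR prefix /20
Host bits = 32 - 20 = 12
Total addresses = 2^12 = 4096

4096


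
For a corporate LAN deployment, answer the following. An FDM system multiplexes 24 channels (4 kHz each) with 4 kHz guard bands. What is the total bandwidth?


Given: 24 channels, 4 kHz each, guard = 4 kHz
Channel bandwidth = 24 * 4 = 96 kHz
Guard bands = 23 gaps * 4 kHz = 92 kHz
Total = 96 + 92 = 188 kHz

188


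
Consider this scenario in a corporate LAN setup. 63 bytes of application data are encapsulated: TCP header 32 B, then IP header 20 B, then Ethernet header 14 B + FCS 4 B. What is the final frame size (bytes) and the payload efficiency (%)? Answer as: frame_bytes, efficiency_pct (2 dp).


TCP segment = 63 + 32 = 95 B
IP packet = 95 + 20 = 115 B
Ethernet frame = 115 + 14 + 4 = 133 B
Efficiency = app / frame = 63 / 133 = 0.473684 = 47.3684% -> 47.37% (2 dp)

133, 47.37


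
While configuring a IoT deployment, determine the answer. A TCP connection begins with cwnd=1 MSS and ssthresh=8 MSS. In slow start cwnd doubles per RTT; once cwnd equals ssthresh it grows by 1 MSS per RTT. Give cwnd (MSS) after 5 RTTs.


RTT 0: cwnd = 1 MSS (initial)
RTT 1: cwnd = 2 MSS (slow start, doubled)
RTT 2: cwnd = 4 MSS (slow start, doubled)
RTT 3: cwnd = 8 MSS (slow start, doubled)
RTT 4: cwnd = 9 MSS (congestion avoidance, +1)
RTT 5: cwnd = 10 MSS (congestion avoidance, +1)

10


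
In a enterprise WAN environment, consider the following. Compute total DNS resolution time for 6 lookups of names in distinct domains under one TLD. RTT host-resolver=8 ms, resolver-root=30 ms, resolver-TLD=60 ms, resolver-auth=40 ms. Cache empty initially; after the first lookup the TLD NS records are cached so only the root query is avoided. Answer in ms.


Lookup 1 (cold cache): local + root + TLD + auth = 8 + 30 + 60 + 40 = 138 ms
Lookups 2..6 (TLD NS cached -> skip root; new domain -> still ask TLD and auth): local + TLD + auth = 8 + 60 + 40 = 108 ms each
Remaining 5 lookups: 5 * 108 = 540 ms
Total = 138 + 540 = 678 ms

678


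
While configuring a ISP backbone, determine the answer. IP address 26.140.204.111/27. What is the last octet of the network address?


Given: IP = 26.140.204.111, prefix = /27
Subnet mask = 255.255.255.224
Last octet of IP: 111
Last octet of mask: 224
Network last octet = 111 AND 224 = 96

96


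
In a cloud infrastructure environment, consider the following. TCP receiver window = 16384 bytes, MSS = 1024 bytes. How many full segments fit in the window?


Given: RWND = 16384 bytes, MSS = 1024 bytes
Full segments = floor(RWND / MSS)
Full segments = floor(16384 / 1024)
Full segments = floor(16.0) = 16

16


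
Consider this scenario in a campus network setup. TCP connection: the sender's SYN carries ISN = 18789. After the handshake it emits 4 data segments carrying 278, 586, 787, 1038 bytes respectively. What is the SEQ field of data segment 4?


The SYN occupies sequence number ISN = 18789, so the first data byte is ISN + 1 = 18790.
SEQ of data segment i = (ISN + 1) + sum of payload sizes of segments 1..i-1.
Segment 1: SEQ = 18790, payload = 278 bytes
Segment 2: SEQ = 19068, payload = 586 bytes
Segment 3: SEQ = 19654, payload = 787 bytes
Segment 4: SEQ = 20441, payload = 1038 bytes
SEQ of segment 4 = 18790 + 278 + 586 + 787 = 20441

20441


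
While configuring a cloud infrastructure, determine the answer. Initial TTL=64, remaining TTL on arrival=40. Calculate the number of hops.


Given: initial TTL = 64, received TTL = 40
Hops = initial TTL - received TTL
Hops = 64 - 40 = 24

24


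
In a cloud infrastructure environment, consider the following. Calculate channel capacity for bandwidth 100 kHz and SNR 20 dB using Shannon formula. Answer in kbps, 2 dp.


Given: B = 100 kHz, SNR = 20 dB
SNR linear = 10^(20/10) = 100
1 + SNR = 101
log2(101) = 6.6582114828
C = 100 * 1000 * 6.6582114828 = 665821.1483 bps
C = 665.821148 kbps -> 665.82 kbps (2 dp)

665.82


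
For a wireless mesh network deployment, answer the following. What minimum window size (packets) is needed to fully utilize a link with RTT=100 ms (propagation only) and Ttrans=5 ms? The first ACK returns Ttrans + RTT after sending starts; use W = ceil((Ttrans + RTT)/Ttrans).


Given: Ttrans = 5 ms, RTT = 100 ms (= 2 * Tprop, Tprop = 50 ms)
Time until first ACK returns = Ttrans + RTT = 5 + 100 = 105 ms
Need W * Ttrans >= Ttrans + RTT  ->  W >= (Ttrans + RTT) / Ttrans
(Ttrans + RTT) / Ttrans = 105 / 5 = 21
W_min = ceil(21) = 21

21


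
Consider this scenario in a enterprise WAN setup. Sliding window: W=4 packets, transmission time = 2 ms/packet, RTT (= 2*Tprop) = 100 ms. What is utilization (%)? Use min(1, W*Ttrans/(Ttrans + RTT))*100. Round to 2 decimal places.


Given: W = 4, Ttrans = 2 ms, RTT = 100 ms (= 2 * Tprop, Tprop = 50 ms)
Cycle time = Ttrans + RTT = 2 + 100 = 102 ms (first packet sent until its ACK returns)
W * Ttrans = 4 * 2 = 8 ms of sending per cycle
W * Ttrans / (Ttrans + RTT) = 8 / 102 = 0.078431
U = min(1, 0.078431) = 0.078431
U% = 7.84%

7.84


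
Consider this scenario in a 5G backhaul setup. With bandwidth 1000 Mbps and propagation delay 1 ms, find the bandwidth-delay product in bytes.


Given: bandwidth = 1000 Mbps, delay = 1 ms
BDP in bits = 1000 * 10^6 * 1 / 1000
BDP in bits = 1000000
BDP in bytes = 1000000 / 8 = 125000

125000


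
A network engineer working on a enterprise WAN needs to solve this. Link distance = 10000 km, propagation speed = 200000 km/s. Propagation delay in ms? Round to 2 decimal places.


Given: distance = 10000 km, speed = 200000 km/s
Delay = distance / speed = 10000 / 200000 seconds
Delay in ms = 10000 * 1000 / 200000
Delay = 50.0000 ms
Rounded to 2 dp = 50.00 ms

50.00


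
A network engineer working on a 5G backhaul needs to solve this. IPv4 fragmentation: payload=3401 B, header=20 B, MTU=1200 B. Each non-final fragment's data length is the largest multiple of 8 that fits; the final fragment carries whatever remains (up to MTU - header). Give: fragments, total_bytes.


Max data per non-final fragment = floor((MTU - header)/8)*8 = floor((1200 - 20)/8)*8 = floor(1180/8)*8 = 1176 B
Final fragment needs no 8-byte alignment: it can carry up to MTU - header = 1180 B
Non-final fragments needed = ceil((payload - 1180) / 1176) = ceil(2221/1176) = ceil(1.8886) = 2
Number of fragments = 2 + 1 = 3
Fragment sizes (data): 2 * 1176 B + 1049 B (last, 1049 <= 1180 OK)
Total bytes sent = payload + n_frags * header = 3401 + 3*20 = 3401 + 60 = 3461 B

3, 3461


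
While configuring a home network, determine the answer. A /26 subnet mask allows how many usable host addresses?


Given: subnet mask /26
Host bits = 32 - 26 = 6
Total addresses = 2^6 = 64
Usable hosts = 64 - 2 (network + broadcast) = 62

62


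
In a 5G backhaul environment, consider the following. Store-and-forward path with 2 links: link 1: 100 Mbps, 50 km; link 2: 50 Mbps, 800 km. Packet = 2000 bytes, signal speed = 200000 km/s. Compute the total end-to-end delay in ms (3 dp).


Packet = 2000 bytes = 16000 bits. Store-and-forward: sum (t_trans + t_prop) per link.
Link 1: t_trans = 16000/(100*10^6) s = 0.1600 ms; t_prop = 50/200000 s = 0.2500 ms; subtotal = 0.4100 ms
Link 2: t_trans = 16000/(50*10^6) s = 0.3200 ms; t_prop = 800/200000 s = 4.0000 ms; subtotal = 4.3200 ms
End-to-end = 0.4100 + 4.3200 = 4.7300 ms -> 4.730 ms (3 dp)

4.730


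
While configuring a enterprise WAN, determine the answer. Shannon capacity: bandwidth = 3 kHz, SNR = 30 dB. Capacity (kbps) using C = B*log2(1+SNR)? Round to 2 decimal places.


Given: B = 3 kHz, SNR = 30 dB
SNR linear = 10^(30/10) = 1000
1 + SNR = 1001
log2(1001) = 9.9672262588
C = 3 * 1000 * 9.9672262588 = 29901.6788 bps
C = 29.901679 kbps -> 29.90 kbps (2 dp)

29.90


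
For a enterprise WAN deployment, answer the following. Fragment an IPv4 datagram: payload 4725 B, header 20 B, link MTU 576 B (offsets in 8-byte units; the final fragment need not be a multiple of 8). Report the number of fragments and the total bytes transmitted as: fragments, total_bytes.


Max data per non-final fragment = floor((MTU - header)/8)*8 = floor((576 - 20)/8)*8 = floor(556/8)*8 = 552 B
Final fragment needs no 8-byte alignment: it can carry up to MTU - header = 556 B
Non-final fragments needed = ceil((payload - 556) / 552) = ceil(4169/552) = ceil(7.5525) = 8
Number of fragments = 8 + 1 = 9
Fragment sizes (data): 8 * 552 B + 309 B (last, 309 <= 556 OK)
Total bytes sent = payload + n_frags * header = 4725 + 9*20 = 4725 + 180 = 4905 B

9, 4905


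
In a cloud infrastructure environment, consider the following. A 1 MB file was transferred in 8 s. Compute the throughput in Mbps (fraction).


Given: file = 1 MB, time = 8 s
File in Mb = 1 * 8 = 8 Mb
Throughput = 8 / 8 Mbps
Throughput = 1 Mbps

1


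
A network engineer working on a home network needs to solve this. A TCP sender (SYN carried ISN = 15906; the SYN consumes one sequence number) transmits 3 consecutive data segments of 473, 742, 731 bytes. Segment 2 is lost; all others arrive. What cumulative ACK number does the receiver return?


SYN uses sequence number 15906; first data byte = ISN + 1 = 15907.
Segment 1: SEQ = 15907, len = 473 B, covers [15907, 16379]
Segment 2: SEQ = 16380, len = 742 B, covers [16380, 17121] [LOST]
Segment 3: SEQ = 17122, len = 731 B, covers [17122, 17852]
In-order data received: bytes [15907, 16379] (segments 1..1).
Segment 2 missing -> gap begins at byte 16380; later segments buffered out of order.
Cumulative ACK = next expected in-order byte = 15907 + 473 = 16380

16380


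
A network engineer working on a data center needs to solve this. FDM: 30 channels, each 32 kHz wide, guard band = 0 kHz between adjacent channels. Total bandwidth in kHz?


Given: 30 channels, 32 kHz each, guard = 0 kHz
Channel bandwidth = 30 * 32 = 960 kHz
Guard bands = 29 gaps * 0 kHz = 0 kHz
Total = 960 + 0 = 960 kHz

960


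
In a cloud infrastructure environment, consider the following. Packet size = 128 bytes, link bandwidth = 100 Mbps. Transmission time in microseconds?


Given: packet = 128 bytes, bandwidth = 100 Mbps
Packet in bits = 128 * 8 = 1024 bits
Bandwidth = 100 * 10^6 = 100000000 bps
Time = 1024 / 100000000 seconds
Time in us = 1024 * 10^6 / 100000000 = 10.24

10.24


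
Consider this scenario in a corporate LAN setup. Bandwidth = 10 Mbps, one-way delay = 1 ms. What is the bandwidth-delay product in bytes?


Given: bandwidth = 10 Mbps, delay = 1 ms
BDP in bits = 10 * 10^6 * 1 / 1000
BDP in bits = 10000
BDP in bytes = 10000 / 8 = 1250

1250


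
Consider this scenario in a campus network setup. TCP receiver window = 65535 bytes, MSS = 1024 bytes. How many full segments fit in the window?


Given: RWND = 65535 bytes, MSS = 1024 bytes
Full segments = floor(RWND / MSS)
Full segments = floor(65535 / 1024)
Full segments = floor(63.999) = 63

63


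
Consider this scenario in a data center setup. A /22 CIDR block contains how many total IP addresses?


Given: CIDR prefix /22
Host bits = 32 - 22 = 10
Total addresses = 2^10 = 1024

1024


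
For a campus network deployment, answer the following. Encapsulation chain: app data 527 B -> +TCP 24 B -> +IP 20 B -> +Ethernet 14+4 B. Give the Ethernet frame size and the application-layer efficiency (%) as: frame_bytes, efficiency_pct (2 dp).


TCP segment = 527 + 24 = 551 B
IP packet = 551 + 20 = 571 B
Ethernet frame = 571 + 14 + 4 = 589 B
Efficiency = app / frame = 527 / 589 = 0.894737 = 89.4737% -> 89.47% (2 dp)

589, 89.47


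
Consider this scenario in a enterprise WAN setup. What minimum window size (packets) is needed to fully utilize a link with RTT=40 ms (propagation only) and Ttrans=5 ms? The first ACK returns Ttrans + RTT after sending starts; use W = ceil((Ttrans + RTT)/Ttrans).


Given: Ttrans = 5 ms, RTT = 40 ms (= 2 * Tprop, Tprop = 20 ms)
Time until first ACK returns = Ttrans + RTT = 5 + 40 = 45 ms
Need W * Ttrans >= Ttrans + RTT  ->  W >= (Ttrans + RTT) / Ttrans
(Ttrans + RTT) / Ttrans = 45 / 5 = 9
W_min = ceil(9) = 9

9


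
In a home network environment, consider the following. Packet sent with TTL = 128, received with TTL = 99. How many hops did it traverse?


Given: initial TTL = 128, received TTL = 99
Hops = initial TTL - received TTL
Hops = 128 - 99 = 29

29


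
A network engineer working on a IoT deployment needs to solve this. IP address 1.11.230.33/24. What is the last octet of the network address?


Given: IP = 1.11.230.33, prefix = /24
Subnet mask = 255.255.255.0
Last octet of IP: 33
Last octet of mask: 0
Network last octet = 33 AND 0 = 0

0


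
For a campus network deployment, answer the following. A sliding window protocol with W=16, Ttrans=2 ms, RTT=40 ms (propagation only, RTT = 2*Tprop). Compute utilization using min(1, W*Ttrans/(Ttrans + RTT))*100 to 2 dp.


Given: W = 16, Ttrans = 2 ms, RTT = 40 ms (= 2 * Tprop, Tprop = 20 ms)
Cycle time = Ttrans + RTT = 2 + 40 = 42 ms (first packet sent until its ACK returns)
W * Ttrans = 16 * 2 = 32 ms of sending per cycle
W * Ttrans / (Ttrans + RTT) = 32 / 42 = 0.761905
U = min(1, 0.761905) = 0.761905
U% = 76.19%

76.19


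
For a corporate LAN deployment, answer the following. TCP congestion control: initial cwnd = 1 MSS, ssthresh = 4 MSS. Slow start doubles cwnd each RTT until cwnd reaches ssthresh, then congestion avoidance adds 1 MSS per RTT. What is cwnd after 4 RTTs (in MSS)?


RTT 0: cwnd = 1 MSS (initial)
RTT 1: cwnd = 2 MSS (slow start, doubled)
RTT 2: cwnd = 4 MSS (slow start, doubled)
RTT 3: cwnd = 5 MSS (congestion avoidance, +1)
RTT 4: cwnd = 6 MSS (congestion avoidance, +1)

6


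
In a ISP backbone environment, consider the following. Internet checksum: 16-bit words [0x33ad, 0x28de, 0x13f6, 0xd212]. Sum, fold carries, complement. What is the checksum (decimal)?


Given words: [0x33ad, 0x28de, 0x13f6, 0xd212]
Step 1: Sum all words
Raw sum = 13229 + 10462 + 5110 + 53778 = 82579
Step 2: Fold carry: (17043 + 1) = 17044
One's complement = ~17044 & 0xFFFF = 48491

48491


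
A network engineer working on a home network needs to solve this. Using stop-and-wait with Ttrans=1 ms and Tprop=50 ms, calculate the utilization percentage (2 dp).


Given: Ttrans = 1 ms, Tprop = 50 ms
RTT = 2 * Tprop = 2 * 50 = 100 ms
U = Ttrans / (Ttrans + RTT)
U = 1 / (1 + 100)
U = 1 / 101 = 0.009901
U% = 0.99%

0.99


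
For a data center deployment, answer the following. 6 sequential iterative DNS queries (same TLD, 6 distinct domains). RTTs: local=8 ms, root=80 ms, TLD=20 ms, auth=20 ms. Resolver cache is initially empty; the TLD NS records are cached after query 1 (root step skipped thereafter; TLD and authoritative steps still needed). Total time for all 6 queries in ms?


Lookup 1 (cold cache): local + root + TLD + auth = 8 + 80 + 20 + 20 = 128 ms
Lookups 2..6 (TLD NS cached -> skip root; new domain -> still ask TLD and auth): local + TLD + auth = 8 + 20 + 20 = 48 ms each
Remaining 5 lookups: 5 * 48 = 240 ms
Total = 128 + 240 = 368 ms

368


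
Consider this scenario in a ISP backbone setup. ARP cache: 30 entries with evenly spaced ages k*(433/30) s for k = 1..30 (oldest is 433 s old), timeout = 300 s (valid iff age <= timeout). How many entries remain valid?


Ages are k * 433/30 s for k = 1..30 (spacing = 14.4333 s).
Entry k is valid iff k * 433/30 <= 300 iff k <= 30 * 300 / 433 = 20.7852
n_valid = floor(20.7852) = 20
(n_stale = 30 - 20 = 10)

20


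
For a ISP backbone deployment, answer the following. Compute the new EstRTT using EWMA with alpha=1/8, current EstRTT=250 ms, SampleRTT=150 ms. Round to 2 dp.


Given: EstRTT = 250 ms, SampleRTT = 150 ms, alpha = 1/8
New EstRTT = (1 - alpha) * EstRTT + alpha * SampleRTT
(7/8) * 250 = 218.75
(1/8) * 150 = 18.75
New EstRTT = 218.75 + 18.75 = 237.5 ms -> 237.50 ms (2 dp)

237.50


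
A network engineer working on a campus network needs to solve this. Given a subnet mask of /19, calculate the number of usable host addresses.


Given: subnet mask /19
Host bits = 32 - 19 = 13
Total addresses = 2^13 = 8192
Usable hosts = 8192 - 2 (network + broadcast) = 8190

8190


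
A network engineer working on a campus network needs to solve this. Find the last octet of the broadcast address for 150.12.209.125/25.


Given: IP = 150.12.209.125, prefix = /25
Host bits = 32 - 25 = 7
Network last octet = 125 AND mask = 0
Host part size = 2^7 - 1 = 127
Broadcast last octet = 0 OR 127 = 127

127


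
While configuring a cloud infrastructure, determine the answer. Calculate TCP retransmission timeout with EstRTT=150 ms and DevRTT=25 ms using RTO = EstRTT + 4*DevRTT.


Given: EstRTT = 150 ms, DevRTT = 25 ms
Timeout = EstRTT + 4 * DevRTT
4 * DevRTT = 4 * 25 = 100
Timeout = 150 + 100 = 250 ms

250


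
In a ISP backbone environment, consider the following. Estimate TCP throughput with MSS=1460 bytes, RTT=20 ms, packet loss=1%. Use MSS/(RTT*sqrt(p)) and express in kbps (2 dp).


Given: MSS = 1460 bytes, RTT = 20 ms, loss = 1%
RTT in seconds = 20 / 1000 = 0.02
Loss rate = 1% = 0.01
sqrt(loss) = sqrt(0.01) = 0.1
Throughput (bytes/s) = 1460 / (0.02 * 0.1) = 730000.0000
Throughput (kbps) = 730000.0000 * 8 / 1000 = 5840.000000 -> 5840.00 kbps (2 dp)

5840.00


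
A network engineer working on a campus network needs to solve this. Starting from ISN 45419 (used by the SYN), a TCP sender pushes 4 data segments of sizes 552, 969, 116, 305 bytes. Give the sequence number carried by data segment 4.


The SYN occupies sequence number ISN = 45419, so the first data byte is ISN + 1 = 45420.
SEQ of data segment i = (ISN + 1) + sum of payload sizes of segments 1..i-1.
Segment 1: SEQ = 45420, payload = 552 bytes
Segment 2: SEQ = 45972, payload = 969 bytes
Segment 3: SEQ = 46941, payload = 116 bytes
Segment 4: SEQ = 47057, payload = 305 bytes
SEQ of segment 4 = 45420 + 552 + 969 + 116 = 47057

47057


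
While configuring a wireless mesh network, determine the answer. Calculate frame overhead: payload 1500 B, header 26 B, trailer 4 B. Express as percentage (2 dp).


Given: payload = 1500 B, header = 26 B, trailer = 4 B
Overhead bytes = header + trailer = 26 + 4 = 30
Total frame = payload + overhead = 1500 + 30 = 1530
Overhead % = 30 / 1530 * 100 = 1.9608% -> 1.96% (2 dp)

1.96


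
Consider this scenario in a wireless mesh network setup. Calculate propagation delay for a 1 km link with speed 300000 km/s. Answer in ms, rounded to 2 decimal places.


Given: distance = 1 km, speed = 300000 km/s
Delay = distance / speed = 1 / 300000 seconds
Delay in ms = 1 * 1000 / 300000
Delay = 0.0033 ms
Rounded to 2 dp = 0.00 ms

0.00


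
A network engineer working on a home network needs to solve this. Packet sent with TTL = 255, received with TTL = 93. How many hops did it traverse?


Given: initial TTL = 255, received TTL = 93
Hops = initial TTL - received TTL
Hops = 255 - 93 = 162

162


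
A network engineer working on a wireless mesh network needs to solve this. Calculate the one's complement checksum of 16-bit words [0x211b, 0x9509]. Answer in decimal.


Given words: [0x211b, 0x9509]
Step 1: Sum all words
Raw sum = 8475 + 38153 = 46628
One's complement = ~46628 & 0xFFFF = 18907

18907


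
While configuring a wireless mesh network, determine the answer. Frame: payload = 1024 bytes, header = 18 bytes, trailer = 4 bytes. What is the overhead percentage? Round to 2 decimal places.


Given: payload = 1024 B, header = 18 B, trailer = 4 B
Overhead bytes = header + trailer = 18 + 4 = 22
Total frame = payload + overhead = 1024 + 22 = 1046
Overhead % = 22 / 1046 * 100 = 2.1033% -> 2.10% (2 dp)

2.10


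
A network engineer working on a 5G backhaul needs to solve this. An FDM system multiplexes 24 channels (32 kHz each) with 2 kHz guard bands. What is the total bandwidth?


Given: 24 channels, 32 kHz each, guard = 2 kHz
Channel bandwidth = 24 * 32 = 768 kHz
Guard bands = 23 gaps * 2 kHz = 46 kHz
Total = 768 + 46 = 814 kHz

814


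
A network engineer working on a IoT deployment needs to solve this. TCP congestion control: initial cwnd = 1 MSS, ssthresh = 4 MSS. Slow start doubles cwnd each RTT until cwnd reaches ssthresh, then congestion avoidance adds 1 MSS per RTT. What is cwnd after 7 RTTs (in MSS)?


RTT 0: cwnd = 1 MSS (initial)
RTT 1: cwnd = 2 MSS (slow start, doubled)
RTT 2: cwnd = 4 MSS (slow start, doubled)
RTT 3: cwnd = 5 MSS (congestion avoidance, +1)
RTT 4: cwnd = 6 MSS (congestion avoidance, +1)
RTT 5: cwnd = 7 MSS (congestion avoidance, +1)
RTT 6: cwnd = 8 MSS (congestion avoidance, +1)
RTT 7: cwnd = 9 MSS (congestion avoidance, +1)

9


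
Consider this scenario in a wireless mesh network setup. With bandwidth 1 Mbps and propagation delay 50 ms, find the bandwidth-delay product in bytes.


Given: bandwidth = 1 Mbps, delay = 50 ms
BDP in bits = 1 * 10^6 * 50 / 1000
BDP in bits = 50000
BDP in bytes = 50000 / 8 = 6250

6250


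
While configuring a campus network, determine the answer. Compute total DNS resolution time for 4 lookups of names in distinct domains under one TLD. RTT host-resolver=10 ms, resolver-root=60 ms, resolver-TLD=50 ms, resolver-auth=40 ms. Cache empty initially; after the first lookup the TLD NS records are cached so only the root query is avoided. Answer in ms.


Lookup 1 (cold cache): local + root + TLD + auth = 10 + 60 + 50 + 40 = 160 ms
Lookups 2..4 (TLD NS cached -> skip root; new domain -> still ask TLD and auth): local + TLD + auth = 10 + 50 + 40 = 100 ms each
Remaining 3 lookups: 3 * 100 = 300 ms
Total = 160 + 300 = 460 ms

460


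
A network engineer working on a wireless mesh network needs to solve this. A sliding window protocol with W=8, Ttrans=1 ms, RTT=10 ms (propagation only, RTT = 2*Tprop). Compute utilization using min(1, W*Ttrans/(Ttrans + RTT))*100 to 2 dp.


Given: W = 8, Ttrans = 1 ms, RTT = 10 ms (= 2 * Tprop, Tprop = 5 ms)
Cycle time = Ttrans + RTT = 1 + 10 = 11 ms (first packet sent until its ACK returns)
W * Ttrans = 8 * 1 = 8 ms of sending per cycle
W * Ttrans / (Ttrans + RTT) = 8 / 11 = 0.727273
U = min(1, 0.727273) = 0.727273
U% = 72.73%

72.73


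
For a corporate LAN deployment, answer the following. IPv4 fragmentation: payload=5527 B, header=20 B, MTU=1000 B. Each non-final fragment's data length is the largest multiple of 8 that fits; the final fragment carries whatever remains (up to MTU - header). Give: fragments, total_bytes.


Max data per non-final fragment = floor((MTU - header)/8)*8 = floor((1000 - 20)/8)*8 = floor(980/8)*8 = 976 B
Final fragment needs no 8-byte alignment: it can carry up to MTU - header = 980 B
Non-final fragments needed = ceil((payload - 980) / 976) = ceil(4547/976) = ceil(4.6588) = 5
Number of fragments = 5 + 1 = 6
Fragment sizes (data): 5 * 976 B + 647 B (last, 647 <= 980 OK)
Total bytes sent = payload + n_frags * header = 5527 + 6*20 = 5527 + 120 = 5647 B

6, 5647
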